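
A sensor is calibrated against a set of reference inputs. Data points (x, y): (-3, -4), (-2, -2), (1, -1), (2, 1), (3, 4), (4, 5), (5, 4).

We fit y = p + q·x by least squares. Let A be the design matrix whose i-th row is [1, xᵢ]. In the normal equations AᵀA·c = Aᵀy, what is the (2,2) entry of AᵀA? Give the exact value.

Row 2 ↔ basis x, column 2 ↔ basis x, so (AᵀA)_{2,2} = Σᵢ (x)·(x) = (-3)·(-3) + (-2)·(-2) + (1)·(1) + (2)·(2) + (3)·(3) + (4)·(4) + (5)·(5) = 68.

68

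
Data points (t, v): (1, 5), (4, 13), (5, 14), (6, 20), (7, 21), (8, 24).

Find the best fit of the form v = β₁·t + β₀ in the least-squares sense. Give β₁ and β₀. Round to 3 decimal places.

β₁ = 2.751, β₀ = 1.951

Compute the Gram sums: Σt·t = 191, Σt = 31, Σ1 = 6.
Moment sums: Σt·v = 586, Σv = 97.
det = 191·6 − 31² = 185.
β₁ = (586·6 − 31·97)/185 = 509/185; β₀ = (191·97 − 31·586)/185 = 361/185.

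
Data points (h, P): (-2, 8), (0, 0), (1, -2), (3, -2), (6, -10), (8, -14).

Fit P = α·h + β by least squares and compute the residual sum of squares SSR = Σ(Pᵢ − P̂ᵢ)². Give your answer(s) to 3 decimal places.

The normal equations are: 114·α + 16·β = -196;  16·α + 6·β = -20.
Eliminating β: 6·(row 1) − 16·(row 2) gives 428·α = 6·(-196) − 16·(-20) = -856, so α = -2.
Then β = ((-20) − 16·(-2))/6 = 2.
Residuals: 2, -2, -2, 2, 0, 0; SSR = 16.

SSR = 16.000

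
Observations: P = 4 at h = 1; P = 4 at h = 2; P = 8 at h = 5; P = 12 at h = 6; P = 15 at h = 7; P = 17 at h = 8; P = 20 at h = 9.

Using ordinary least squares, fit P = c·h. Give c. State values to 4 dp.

c = 2.0962

Compute the Gram sums: Σh·h = 260.
And Σh·P = 545.
So MᵀM·[c]ᵀ = MᵀP: [[260]]·[c]ᵀ = [545]ᵀ.
Hence c = 545 / 260 ≈ 2.09615.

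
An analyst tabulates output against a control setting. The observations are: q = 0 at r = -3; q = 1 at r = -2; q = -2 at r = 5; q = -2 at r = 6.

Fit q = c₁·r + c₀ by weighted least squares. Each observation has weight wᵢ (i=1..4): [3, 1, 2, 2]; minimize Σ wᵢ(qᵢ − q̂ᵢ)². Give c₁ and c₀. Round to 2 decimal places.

Compute the Gram sums: Σwᵢ·r·r = 153, Σwᵢ·r = 11, Σwᵢ·1 = 8.
Moment sums: Σwᵢ·r·q = -46, Σwᵢ·q = -7.
Normal equations: [[153, 11]; [11, 8]]·[c₁, c₀]ᵀ = [-46, -7]ᵀ.
Eliminating c₀: 8·(row 1) − 11·(row 2) gives 1103·c₁ = 8·(-46) − 11·(-7) = -291, so c₁ = -291/1103.
Then c₀ = ((-7) − 11·(-291/1103))/8 = -565/1103.

c₁ = -0.26, c₀ = -0.51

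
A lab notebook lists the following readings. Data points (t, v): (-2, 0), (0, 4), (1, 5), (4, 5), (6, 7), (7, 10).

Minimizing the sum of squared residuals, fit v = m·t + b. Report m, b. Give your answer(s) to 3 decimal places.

Entries of MᵀM: Σt·t = 106, Σt = 16, Σ1 = 6.
Right-hand side: Σt·v = 137, Σv = 31.
Eliminating b: 6·(row 1) − 16·(row 2) gives 380·m = 6·137 − 16·31 = 326, so m = 163/190.
Then b = (31 − 16·(163/190))/6 = 547/190.

m = 0.858, b = 2.879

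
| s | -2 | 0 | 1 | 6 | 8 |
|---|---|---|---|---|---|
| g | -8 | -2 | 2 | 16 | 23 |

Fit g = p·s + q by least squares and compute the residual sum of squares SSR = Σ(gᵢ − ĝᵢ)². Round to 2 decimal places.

SSR = 1.00

From the data, Σs·s = 105, Σs = 13, Σ1 = 5.
Moment sums: Σs·g = 298, Σg = 31.
MᵀM·[p, q]ᵀ = Mᵀg becomes [[105, 13]; [13, 5]]·[p, q]ᵀ = [298, 31]ᵀ.
Eliminating q: 5·(row 1) − 13·(row 2) gives 356·p = 5·298 − 13·31 = 1087, so p = 1087/356.
Then q = (31 − 13·(1087/356))/5 = -619/356.
Residuals: -55/356, -93/356, 61/89, -207/356, 111/356; SSR = 355/356.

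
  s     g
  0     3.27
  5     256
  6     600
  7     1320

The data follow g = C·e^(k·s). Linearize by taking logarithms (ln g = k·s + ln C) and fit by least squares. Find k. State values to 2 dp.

k = 0.86

Taking logs, ln g = k·s + ln C, so regress ln g on s.
Over the data: Σs = 18.0000, Σ(s)² = 110.0000, Σln g = 20.3123, Σs·ln g = 116.4052.
Normal system: [[110.0000, 18.0000]; [18.0000, 4]]·[k, ln C]ᵀ = [116.4052, 20.3123]ᵀ.
Solving (det = 116.0000): k = 0.86207, ln C = 1.19878.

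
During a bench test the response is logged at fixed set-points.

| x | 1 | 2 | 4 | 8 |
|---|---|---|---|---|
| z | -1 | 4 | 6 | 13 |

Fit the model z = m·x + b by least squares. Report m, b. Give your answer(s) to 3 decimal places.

The normal system AᵀA·[m, b]ᵀ = Aᵀz is [[85, 15]; [15, 4]]·[m, b]ᵀ = [135, 22]ᵀ.
det = 85·4 − 15² = 115.
m = (135·4 − 15·22)/115 = 42/23; b = (85·22 − 15·135)/115 = -31/23.

m = 1.826, b = -1.348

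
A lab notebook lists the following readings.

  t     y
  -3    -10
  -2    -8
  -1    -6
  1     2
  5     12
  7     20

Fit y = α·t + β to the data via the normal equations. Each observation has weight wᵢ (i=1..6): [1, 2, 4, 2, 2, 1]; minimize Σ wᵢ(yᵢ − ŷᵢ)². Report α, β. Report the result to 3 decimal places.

α = 3.011, β = -2.174

With design matrix X, XᵀWX = [[122, 8]; [8, 12]] and XᵀWy = [350, -2]ᵀ.
det = 122·12 − 8² = 1400.
α = (350·12 − 8·(-2))/1400 = 527/175; β = (122·(-2) − 8·350)/1400 = -761/350.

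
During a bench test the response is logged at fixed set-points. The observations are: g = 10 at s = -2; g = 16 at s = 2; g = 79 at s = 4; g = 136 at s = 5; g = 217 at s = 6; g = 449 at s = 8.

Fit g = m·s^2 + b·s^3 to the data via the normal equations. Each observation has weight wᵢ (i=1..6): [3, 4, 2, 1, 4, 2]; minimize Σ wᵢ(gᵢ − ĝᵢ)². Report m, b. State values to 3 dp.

m = 3.030, b = 0.498

With design matrix X, XᵀWX = [[14625, 101845]; [101845, 735177]] and XᵀWg = [95024, 674648]ᵀ.
Δ = 14625·735177 − 101845² = 379559600.
m = (95024·735177 − 101845·674648)/379559600 = 143741711/47444950; b = (14625·674648 − 101845·95024)/379559600 = 4725193/9488990.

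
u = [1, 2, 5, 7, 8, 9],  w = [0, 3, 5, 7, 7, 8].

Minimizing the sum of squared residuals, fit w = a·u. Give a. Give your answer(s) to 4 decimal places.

Entries of XᵀX: Σu·u = 224.
Right-hand side: Σu·w = 208.
a = 208/224 = 0.928571.

a = 0.9286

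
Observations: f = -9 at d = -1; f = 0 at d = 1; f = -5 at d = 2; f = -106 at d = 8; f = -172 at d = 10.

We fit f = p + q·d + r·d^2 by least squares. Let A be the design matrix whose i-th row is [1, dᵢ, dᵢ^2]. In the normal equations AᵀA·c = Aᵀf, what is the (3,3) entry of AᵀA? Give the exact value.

Row 3 ↔ basis d^2, column 3 ↔ basis d^2, so (AᵀA)_{3,3} = Σᵢ (d^2)·(d^2) = (1)·(1) + (1)·(1) + (4)·(4) + (64)·(64) + (100)·(100) = 14114.

14114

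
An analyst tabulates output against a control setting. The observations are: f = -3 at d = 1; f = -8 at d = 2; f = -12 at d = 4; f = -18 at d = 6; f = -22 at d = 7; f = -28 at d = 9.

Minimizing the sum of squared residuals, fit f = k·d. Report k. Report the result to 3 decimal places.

Normal-equation sums: Σd·d = 187.
Right-hand side: Σd·f = -581.
Normal equations: [[187]]·[k]ᵀ = [-581]ᵀ.
k = (-581)/187 = -3.10695.

k = -3.107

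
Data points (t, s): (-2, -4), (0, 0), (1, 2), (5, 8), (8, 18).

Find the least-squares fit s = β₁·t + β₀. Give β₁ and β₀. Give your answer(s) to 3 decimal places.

β₁ = 2.092, β₀ = -0.221

AᵀA·[β₁, β₀]ᵀ = Aᵀs reads: 94·β₁ + 12·β₀ = 194;  12·β₁ + 5·β₀ = 24.
Eliminating β₀: 5·(row 1) − 12·(row 2) gives 326·β₁ = 5·194 − 12·24 = 682, so β₁ = 341/163.
Then β₀ = (24 − 12·(341/163))/5 = -36/163.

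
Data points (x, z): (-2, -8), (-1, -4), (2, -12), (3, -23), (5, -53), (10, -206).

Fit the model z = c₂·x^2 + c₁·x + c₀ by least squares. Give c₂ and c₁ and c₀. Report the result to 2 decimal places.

c₂ = -1.97, c₁ = -0.67, c₀ = -2.21

Setting ∂/∂c₂ … = 0 gives: 10739·c₂ + 1151·c₁ + 143·c₀ = -22216;  1151·c₂ + 143·c₁ + 17·c₀ = -2398;  143·c₂ + 17·c₁ + 6·c₀ = -306.
Solving the 3×3 system (Gaussian elimination) gives c₂ = -273327/138940, c₁ = -18687/27788, c₀ = -153457/69470.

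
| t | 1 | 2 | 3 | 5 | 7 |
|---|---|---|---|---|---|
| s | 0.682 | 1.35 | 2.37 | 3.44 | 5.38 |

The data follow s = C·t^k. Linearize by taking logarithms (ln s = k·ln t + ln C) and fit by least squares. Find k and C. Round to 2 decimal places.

Let Y = ln s. Fitting Y = k·ln t + ln C by least squares:
Σln t = 5.3471, Σ(ln t)² = 8.0643, Σln s = 3.6984, Σln t·ln s = 6.4188.
Normal system: [[8.0643, 5.3471]; [5.3471, 5]]·[k, ln C]ᵀ = [6.4188, 3.6984]ᵀ.
Slope k = (n·Σln t·ln s − Σln t·Σln s)/(n·Σ(ln t)² − (Σln t)²) = (5·6.4188 − 5.3471·3.6984)/11.7297 = 1.05015; ln C = (Σln s − k·Σln t)/n = -0.38337, so C = exp(-0.38337) = 0.68156.

k = 1.05, C = 0.68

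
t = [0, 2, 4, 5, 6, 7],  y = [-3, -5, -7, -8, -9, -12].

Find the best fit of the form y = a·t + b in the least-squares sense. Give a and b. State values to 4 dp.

a = -1.1765, b = -2.6275

Entries of XᵀX: Σt·t = 130, Σt = 24, Σ1 = 6.
For Xᵀy: Σt·y = -216, Σy = -44.
Eliminating b: 6·(row 1) − 24·(row 2) gives 204·a = 6·(-216) − 24·(-44) = -240, so a = -20/17.
Then b = ((-44) − 24·(-20/17))/6 = -134/51.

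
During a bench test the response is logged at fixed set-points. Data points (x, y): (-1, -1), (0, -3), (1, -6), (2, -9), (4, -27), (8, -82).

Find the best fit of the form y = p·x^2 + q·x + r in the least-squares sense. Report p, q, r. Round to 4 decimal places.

p = -0.9904, q = -2.0381, r = -2.3827

MᵀM·[p, q, r]ᵀ = Mᵀy reads: 4370·p + 584·q + 86·r = -5723;  584·p + 86·q + 14·r = -787;  86·p + 14·q + 6·r = -128.
Solving the 3×3 system (Gaussian elimination) gives p = -6055/6114, q = -12461/6114, r = -2428/1019.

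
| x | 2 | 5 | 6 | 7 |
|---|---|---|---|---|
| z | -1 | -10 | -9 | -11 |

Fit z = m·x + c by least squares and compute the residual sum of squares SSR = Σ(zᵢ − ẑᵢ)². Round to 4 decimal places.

Sums needed: Σx·x = 114, Σx = 20, Σ1 = 4.
For Aᵀz: Σx·z = -183, Σz = -31.
AᵀA·[m, c]ᵀ = Aᵀz becomes [[114, 20]; [20, 4]]·[m, c]ᵀ = [-183, -31]ᵀ.
Determinant 114·4 − 20² = 56.
m = ((-183)·4 − 20·(-31))/56 = -2; c = (114·(-31) − 20·(-183))/56 = 9/4.
Residuals: 3/4, -9/4, 3/4, 3/4; SSR = 27/4.

SSR = 6.7500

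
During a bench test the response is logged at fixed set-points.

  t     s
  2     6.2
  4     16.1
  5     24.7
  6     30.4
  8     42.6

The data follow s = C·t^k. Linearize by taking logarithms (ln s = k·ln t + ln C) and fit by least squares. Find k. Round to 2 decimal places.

Let Y = ln s. Fitting Y = k·ln t + ln C by least squares:
Sums: Σln t = 7.5601, Σ(ln t)² = 12.5270, Σln s = 14.9765, Σln t·ln s = 24.1977.
Normal system: [[12.5270, 7.5601]; [7.5601, 5]]·[k, ln C]ᵀ = [24.1977, 14.9765]ᵀ.
Solving (det = 5.4804): k = 1.41693, ln C = 0.85288.

k = 1.42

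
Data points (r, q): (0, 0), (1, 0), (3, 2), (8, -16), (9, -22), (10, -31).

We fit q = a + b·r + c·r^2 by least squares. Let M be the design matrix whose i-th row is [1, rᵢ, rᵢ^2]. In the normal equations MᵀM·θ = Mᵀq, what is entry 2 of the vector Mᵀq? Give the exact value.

-630

Entry 2 ↔ basis r, so (Mᵀq)_{2} = Σᵢ (r)·qᵢ = (0)·(0) + (1)·(0) + (3)·(2) + (8)·(-16) + (9)·(-22) + (10)·(-31) = -630.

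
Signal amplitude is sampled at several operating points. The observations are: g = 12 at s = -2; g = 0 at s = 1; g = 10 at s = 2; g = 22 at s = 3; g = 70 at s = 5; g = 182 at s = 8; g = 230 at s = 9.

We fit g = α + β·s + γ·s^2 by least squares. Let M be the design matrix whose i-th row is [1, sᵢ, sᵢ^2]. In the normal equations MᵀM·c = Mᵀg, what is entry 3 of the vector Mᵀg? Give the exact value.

Entry 3 ↔ basis s^2, so (Mᵀg)_{3} = Σᵢ (s^2)·gᵢ = (4)·(12) + (1)·(0) + (4)·(10) + (9)·(22) + (25)·(70) + (64)·(182) + (81)·(230) = 32314.

32314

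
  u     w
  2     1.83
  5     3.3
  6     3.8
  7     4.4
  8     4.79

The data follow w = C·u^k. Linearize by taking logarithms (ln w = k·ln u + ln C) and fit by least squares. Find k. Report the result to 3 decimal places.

k = 0.692

Linearized form: ln w = k·ln u + ln C. From the 5 transformed points,
Σln u = 8.1197, Σ(ln u)² = 14.3918, Σln w = 6.1814, Σln u·ln w = 10.8730.
Equations: 14.3918·k + 8.1197·ln C = 10.8730;  8.1197·k + 5·ln C = 6.1814.
Solving (det = 6.0295): k = 0.69229, ln C = 0.11204.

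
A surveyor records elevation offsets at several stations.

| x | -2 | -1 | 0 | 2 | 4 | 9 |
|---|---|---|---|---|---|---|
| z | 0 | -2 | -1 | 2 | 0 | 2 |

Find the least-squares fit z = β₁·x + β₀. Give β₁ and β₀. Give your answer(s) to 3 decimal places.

The normal equations are: 106·β₁ + 12·β₀ = 24;  12·β₁ + 6·β₀ = 1.
(Σx·x = 106, Σx = 12, Σ1 = 6, Σx·z = 24, Σz = 1.)
det = 106·6 − 12² = 492.
β₁ = (24·6 − 12·1)/492 = 11/41; β₀ = (106·1 − 12·24)/492 = -91/246.

β₁ = 0.268, β₀ = -0.370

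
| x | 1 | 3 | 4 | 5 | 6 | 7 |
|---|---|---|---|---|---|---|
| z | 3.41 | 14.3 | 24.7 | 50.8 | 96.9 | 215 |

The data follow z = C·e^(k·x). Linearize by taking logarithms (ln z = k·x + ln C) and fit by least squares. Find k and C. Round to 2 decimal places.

Linearized form: ln z = k·x + ln C. From the 6 transformed points,
Σx = 26.0000, Σ(x)² = 136.0000, Σln z = 20.9660, Σx·ln z = 106.7107.
Equations: 136.0000·k + 26.0000·ln C = 106.7107;  26.0000·k + 6·ln C = 20.9660.
Δ = 136.0000·6 − (26.0000)² = 140.0000; k = (106.7107·6 − 26.0000·20.9660)/140.0000 = 0.67963, ln C = (136.0000·20.9660 − 26.0000·106.7107)/140.0000 = 0.54925, so C = exp(0.54925) = 1.73196.

k = 0.68, C = 1.73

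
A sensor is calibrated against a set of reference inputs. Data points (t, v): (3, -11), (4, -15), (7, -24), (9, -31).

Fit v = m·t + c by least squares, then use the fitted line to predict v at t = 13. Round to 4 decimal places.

Entries of XᵀX: Σt·t = 155, Σt = 23, Σ1 = 4.
For Xᵀv: Σt·v = -540, Σv = -81.
XᵀX·[m, c]ᵀ = Xᵀv becomes [[155, 23]; [23, 4]]·[m, c]ᵀ = [-540, -81]ᵀ.
det = 155·4 − 23² = 91.
m = ((-540)·4 − 23·(-81))/91 = -297/91; c = (155·(-81) − 23·(-540))/91 = -135/91.
At t = 13: v̂ = (-297/91)·(13) + (-135/91)·(1) = -3996/91.

v̂ = -43.9121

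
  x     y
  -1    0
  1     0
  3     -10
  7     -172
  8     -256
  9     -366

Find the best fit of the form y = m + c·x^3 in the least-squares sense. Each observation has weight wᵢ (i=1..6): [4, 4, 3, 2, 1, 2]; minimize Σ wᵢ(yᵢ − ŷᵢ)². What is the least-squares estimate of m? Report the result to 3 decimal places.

m = 0.931

From the data, Σwᵢ·1 = 16, Σwᵢ·x^3 = 2737, Σwᵢ·x^3·x^3 = 1562519.
Moment sums: Σwᵢ·y = -1362, Σwᵢ·x^3·y = -783502.
Normal equations: [[16, 2737]; [2737, 1562519]]·[m, c]ᵀ = [-1362, -783502]ᵀ.
Determinant 16·1562519 − 2737² = 17509135.
m = ((-1362)·1562519 − 2737·(-783502))/17509135 = 2327728/2501305; c = (16·(-783502) − 2737·(-1362))/17509135 = -8808238/17509135.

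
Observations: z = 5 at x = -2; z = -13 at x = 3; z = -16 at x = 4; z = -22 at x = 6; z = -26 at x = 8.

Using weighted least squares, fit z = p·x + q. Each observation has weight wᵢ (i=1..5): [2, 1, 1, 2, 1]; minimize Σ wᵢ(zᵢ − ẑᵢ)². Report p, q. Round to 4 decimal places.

Setting ∂/∂p … = 0 gives: 169·p + 23·q = -595;  23·p + 7·q = -89.
Δ = 169·7 − 23² = 654.
p = ((-595)·7 − 23·(-89))/654 = -353/109; q = (169·(-89) − 23·(-595))/654 = -226/109.

p = -3.2385, q = -2.0734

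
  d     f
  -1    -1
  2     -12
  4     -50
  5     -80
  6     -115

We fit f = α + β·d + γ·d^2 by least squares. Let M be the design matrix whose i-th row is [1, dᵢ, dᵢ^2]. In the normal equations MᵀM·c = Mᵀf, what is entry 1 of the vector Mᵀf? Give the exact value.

-258

Entry 1 ↔ basis 1, so (Mᵀf)_{1} = Σᵢ fᵢ = (1)·(-1) + (1)·(-12) + (1)·(-50) + (1)·(-80) + (1)·(-115) = -258.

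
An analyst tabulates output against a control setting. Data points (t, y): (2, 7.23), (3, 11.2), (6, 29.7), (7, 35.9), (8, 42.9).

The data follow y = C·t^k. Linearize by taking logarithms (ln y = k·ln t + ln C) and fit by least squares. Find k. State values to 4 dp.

k = 1.3074

Taking logs, ln y = k·ln t + ln C, so regress ln y on ln t.
Σln t = 7.6089, Σ(ln t)² = 13.0084, Σln y = 15.1249, Σln t·ln y = 24.8856.
Normal system: [[13.0084, 7.6089]; [7.6089, 5]]·[k, ln C]ᵀ = [24.8856, 15.1249]ᵀ.
Solving (det = 7.1473): k = 1.30744, ln C = 1.03536.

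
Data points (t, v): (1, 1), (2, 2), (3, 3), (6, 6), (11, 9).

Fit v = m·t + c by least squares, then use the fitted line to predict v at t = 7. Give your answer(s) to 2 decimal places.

v̂ = 6.13

Compute the Gram sums: Σt·t = 171, Σt = 23, Σ1 = 5.
And Σt·v = 149, Σv = 21.
Normal equations: [[171, 23]; [23, 5]]·[m, c]ᵀ = [149, 21]ᵀ.
det = 171·5 − 23² = 326.
m = (149·5 − 23·21)/326 = 131/163; c = (171·21 − 23·149)/326 = 82/163.
At t = 7: v̂ = (131/163)·(7) + (82/163)·(1) = 999/163.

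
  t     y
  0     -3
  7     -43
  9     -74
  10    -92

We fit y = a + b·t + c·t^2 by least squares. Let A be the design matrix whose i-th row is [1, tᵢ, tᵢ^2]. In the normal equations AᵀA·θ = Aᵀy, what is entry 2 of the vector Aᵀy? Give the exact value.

-1887

Entry 2 ↔ basis t, so (Aᵀy)_{2} = Σᵢ (t)·yᵢ = (0)·(-3) + (7)·(-43) + (9)·(-74) + (10)·(-92) = -1887.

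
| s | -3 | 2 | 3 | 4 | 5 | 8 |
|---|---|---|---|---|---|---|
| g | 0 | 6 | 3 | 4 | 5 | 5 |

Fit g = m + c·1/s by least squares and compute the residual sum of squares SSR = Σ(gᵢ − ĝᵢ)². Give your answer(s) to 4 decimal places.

SSR = 7.0672

Normal-equation sums: Σ1 = 6, Σ1/s = 43/40, Σ1/s·1/s = 8501/14400.
Right-hand side: Σg = 23, Σ1/s·g = 53/8.
Normal equations: [[6, 43/40]; [43/40, 8501/14400]]·[m, c]ᵀ = [23, 53/8]ᵀ.
Determinant 6·(8501/14400) − (43/40)² = 2291/960.
m = (23·(8501/14400) − (43/40)·(53/8))/(2291/960) = 92968/34365; c = (6·(53/8) − (43/40)·23)/(2291/960) = 14424/2291.
Residuals: -20848/34365, 5042/34365, -61993/34365, -9598/34365, 7117/6873, 51812/34365; SSR = 242866/34365.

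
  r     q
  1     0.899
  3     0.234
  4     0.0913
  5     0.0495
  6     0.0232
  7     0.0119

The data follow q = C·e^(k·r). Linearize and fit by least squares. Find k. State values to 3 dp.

Let Y = ln q. Fitting Y = k·r + ln C by least squares:
AᵀA = [[136.0000, 26.0000]; [26.0000, 6]], rhs = [-82.6672, -15.1531]ᵀ  (here Σr = 26.0000, Σ(r)² = 136.0000, Σln q = -15.1531, Σr·ln q = -82.6672).
Δ = 136.0000·6 − (26.0000)² = 140.0000; k = (-82.6672·6 − 26.0000·-15.1531)/140.0000 = -0.72873, ln C = (136.0000·-15.1531 − 26.0000·-82.6672)/140.0000 = 0.63232.

k = -0.729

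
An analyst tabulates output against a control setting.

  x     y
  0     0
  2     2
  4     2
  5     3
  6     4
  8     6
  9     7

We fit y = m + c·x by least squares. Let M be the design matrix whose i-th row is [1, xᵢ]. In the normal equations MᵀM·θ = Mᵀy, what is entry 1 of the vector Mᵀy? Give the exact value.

Entry 1 ↔ basis 1, so (Mᵀy)_{1} = Σᵢ yᵢ = (1)·(0) + (1)·(2) + (1)·(2) + (1)·(3) + (1)·(4) + (1)·(6) + (1)·(7) = 24.

24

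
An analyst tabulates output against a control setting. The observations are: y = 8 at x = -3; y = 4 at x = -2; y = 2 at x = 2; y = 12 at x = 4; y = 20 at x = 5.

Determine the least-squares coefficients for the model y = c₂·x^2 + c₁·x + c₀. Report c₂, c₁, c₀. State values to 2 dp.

c₂ = 0.89, c₁ = -0.35, c₀ = -0.73

Sums needed: Σx^2·x^2 = 994, Σx^2·x = 162, Σx^2 = 58, Σx·x = 58, Σx = 6, Σ1 = 5.
For Mᵀy: Σx^2·y = 788, Σx·y = 120, Σy = 46.
MᵀM·[c₂, c₁, c₀]ᵀ = Mᵀy becomes [[994, 162, 58]; [162, 58, 6]; [58, 6, 5]]·[c₂, c₁, c₀]ᵀ = [788, 120, 46]ᵀ.
Row-reducing yields c₂ = 255/286, c₁ = -9/26, c₀ = -8/11.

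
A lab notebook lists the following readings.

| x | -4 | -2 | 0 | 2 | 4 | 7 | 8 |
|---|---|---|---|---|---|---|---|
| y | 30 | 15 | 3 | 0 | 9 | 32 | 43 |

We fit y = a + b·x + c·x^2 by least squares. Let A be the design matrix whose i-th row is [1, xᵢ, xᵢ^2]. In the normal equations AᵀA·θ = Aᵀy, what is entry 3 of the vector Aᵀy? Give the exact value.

5004

Entry 3 ↔ basis x^2, so (Aᵀy)_{3} = Σᵢ (x^2)·yᵢ = (16)·(30) + (4)·(15) + (0)·(3) + (4)·(0) + (16)·(9) + (49)·(32) + (64)·(43) = 5004.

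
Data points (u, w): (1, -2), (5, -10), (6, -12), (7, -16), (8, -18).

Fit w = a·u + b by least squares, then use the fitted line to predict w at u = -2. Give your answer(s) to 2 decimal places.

The normal equations are: 175·a + 27·b = -380;  27·a + 5·b = -58.
Eliminating b: 5·(row 1) − 27·(row 2) gives 146·a = 5·(-380) − 27·(-58) = -334, so a = -167/73.
Then b = ((-58) − 27·(-167/73))/5 = 55/73.
At u = -2: ŵ = (-167/73)·(-2) + (55/73)·(1) = 389/73.

ŵ = 5.33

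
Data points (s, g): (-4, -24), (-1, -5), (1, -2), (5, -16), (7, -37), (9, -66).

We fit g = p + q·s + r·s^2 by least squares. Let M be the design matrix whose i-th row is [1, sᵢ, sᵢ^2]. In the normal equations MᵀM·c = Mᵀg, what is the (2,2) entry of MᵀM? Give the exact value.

173

Row 2 ↔ basis s, column 2 ↔ basis s, so (MᵀM)_{2,2} = Σᵢ (s)·(s) = (-4)·(-4) + (-1)·(-1) + (1)·(1) + (5)·(5) + (7)·(7) + (9)·(9) = 173.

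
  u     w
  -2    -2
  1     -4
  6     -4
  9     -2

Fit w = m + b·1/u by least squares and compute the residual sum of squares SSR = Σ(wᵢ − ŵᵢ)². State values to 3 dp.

Compute the Gram sums: Σ1 = 4, Σ1/u = 7/9, Σ1/u·1/u = 209/162.
And Σw = -12, Σ1/u·w = -35/9.
AᵀA·[m, b]ᵀ = Aᵀw becomes [[4, 7/9]; [7/9, 209/162]]·[m, b]ᵀ = [-12, -35/9]ᵀ.
Eliminating b: (209/162)·(row 1) − (7/9)·(row 2) gives (41/9)·m = (209/162)·(-12) − (7/9)·(-35/9) = -1009/81, so m = -1009/369.
Then b = ((-35/9) − (7/9)·(-1009/369))/(209/162) = -56/41.
Residuals: 19/369, 37/369, -383/369, 109/123; SSR = 692/369.

SSR = 1.875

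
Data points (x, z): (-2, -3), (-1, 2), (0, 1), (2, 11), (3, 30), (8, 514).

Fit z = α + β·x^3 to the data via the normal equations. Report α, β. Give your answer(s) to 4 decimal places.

α = 3.0163, β = 0.9980

The normal system MᵀM·[α, β]ᵀ = Mᵀz is [[6, 538]; [538, 263002]]·[α, β]ᵀ = [555, 264088]ᵀ.
Determinant 6·263002 − 538² = 1288568.
α = (555·263002 − 538·264088)/1288568 = 1943383/644284; β = (6·264088 − 538·555)/1288568 = 642969/644284.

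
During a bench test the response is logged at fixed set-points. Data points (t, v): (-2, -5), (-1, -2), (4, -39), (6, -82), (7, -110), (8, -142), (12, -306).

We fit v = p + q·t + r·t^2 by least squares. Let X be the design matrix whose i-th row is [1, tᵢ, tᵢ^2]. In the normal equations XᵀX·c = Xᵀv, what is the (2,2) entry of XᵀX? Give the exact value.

314

Row 2 ↔ basis t, column 2 ↔ basis t, so (XᵀX)_{2,2} = Σᵢ (t)·(t) = (-2)·(-2) + (-1)·(-1) + (4)·(4) + (6)·(6) + (7)·(7) + (8)·(8) + (12)·(12) = 314.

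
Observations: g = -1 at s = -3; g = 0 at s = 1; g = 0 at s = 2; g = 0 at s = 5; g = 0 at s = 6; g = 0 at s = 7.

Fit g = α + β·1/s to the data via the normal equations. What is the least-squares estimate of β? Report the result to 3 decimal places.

β = 0.625

From the data, Σ1 = 6, Σ1/s = 176/105, Σ1/s·1/s = 31957/22050.
Moment sums: Σg = -1, Σ1/s·g = 1/3.
MᵀM·[α, β]ᵀ = Mᵀg becomes [[6, 176/105]; [176/105, 31957/22050]]·[α, β]ᵀ = [-1, 1/3]ᵀ.
Δ = 6·(31957/22050) − (176/105)² = 12979/2205.
α = ((-1)·(31957/22050) − (176/105)·(1/3))/(12979/2205) = -44277/129790; β = (6·(1/3) − (176/105)·(-1))/(12979/2205) = 8106/12979.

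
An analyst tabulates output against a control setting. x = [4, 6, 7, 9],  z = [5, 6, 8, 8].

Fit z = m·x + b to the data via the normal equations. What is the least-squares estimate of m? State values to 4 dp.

Sums needed: Σx·x = 182, Σx = 26, Σ1 = 4.
Right-hand side: Σx·z = 184, Σz = 27.
AᵀA·[m, b]ᵀ = Aᵀz becomes [[182, 26]; [26, 4]]·[m, b]ᵀ = [184, 27]ᵀ.
det = 182·4 − 26² = 52.
m = (184·4 − 26·27)/52 = 17/26; b = (182·27 − 26·184)/52 = 5/2.

m = 0.6538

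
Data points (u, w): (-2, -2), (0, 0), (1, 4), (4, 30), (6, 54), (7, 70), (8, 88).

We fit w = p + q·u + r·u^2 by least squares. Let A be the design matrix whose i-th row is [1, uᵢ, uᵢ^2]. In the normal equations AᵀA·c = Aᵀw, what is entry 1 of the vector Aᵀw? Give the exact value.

244

Entry 1 ↔ basis 1, so (Aᵀw)_{1} = Σᵢ wᵢ = (1)·(-2) + (1)·(0) + (1)·(4) + (1)·(30) + (1)·(54) + (1)·(70) + (1)·(88) = 244.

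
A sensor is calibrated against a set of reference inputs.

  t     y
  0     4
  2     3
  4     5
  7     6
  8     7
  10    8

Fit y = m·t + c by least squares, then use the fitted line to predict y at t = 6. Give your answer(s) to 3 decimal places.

ŷ = 5.883

Normal-equation sums: Σt·t = 233, Σt = 31, Σ1 = 6.
And Σt·y = 204, Σy = 33.
MᵀM·[m, c]ᵀ = Mᵀy becomes [[233, 31]; [31, 6]]·[m, c]ᵀ = [204, 33]ᵀ.
Eliminating c: 6·(row 1) − 31·(row 2) gives 437·m = 6·204 − 31·33 = 201, so m = 201/437.
Then c = (33 − 31·(201/437))/6 = 1365/437.
At t = 6: ŷ = (201/437)·(6) + (1365/437)·(1) = 2571/437.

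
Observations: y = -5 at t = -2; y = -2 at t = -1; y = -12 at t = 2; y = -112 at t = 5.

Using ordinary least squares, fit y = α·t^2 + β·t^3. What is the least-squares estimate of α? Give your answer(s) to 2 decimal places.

α = -2.16

XᵀX·[α, β]ᵀ = Xᵀy reads: 658·α + 3124·β = -2870;  3124·α + 15754·β = -14054.
Eliminating β: 15754·(row 1) − 3124·(row 2) gives 606756·α = 15754·(-2870) − 3124·(-14054) = -1309284, so α = -109107/50563.
Then β = ((-14054) − 3124·(-109107/50563))/15754 = -23471/50563.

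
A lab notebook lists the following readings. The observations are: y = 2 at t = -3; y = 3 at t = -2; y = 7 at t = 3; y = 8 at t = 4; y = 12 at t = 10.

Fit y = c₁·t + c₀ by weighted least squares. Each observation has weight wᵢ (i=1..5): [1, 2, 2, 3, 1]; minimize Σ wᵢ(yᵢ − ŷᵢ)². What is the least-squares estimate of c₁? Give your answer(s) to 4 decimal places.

The normal equations are: 183·c₁ + 21·c₀ = 240;  21·c₁ + 9·c₀ = 58.
det = 183·9 − 21² = 1206.
c₁ = (240·9 − 21·58)/1206 = 157/201; c₀ = (183·58 − 21·240)/1206 = 929/201.

c₁ = 0.7811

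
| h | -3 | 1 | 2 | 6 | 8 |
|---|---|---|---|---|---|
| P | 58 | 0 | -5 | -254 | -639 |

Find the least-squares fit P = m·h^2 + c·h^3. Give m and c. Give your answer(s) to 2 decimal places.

m = 1.88, c = -1.48

With design matrix M, MᵀM = [[5490, 40334]; [40334, 309594]] and MᵀP = [-49538, -383638]ᵀ.
Eliminating c: 309594·(row 1) − 40334·(row 2) gives 72839504·m = 309594·(-49538) − 40334·(-383638) = 136987520, so m = 8561720/4552469.
Then c = ((-383638) − 40334·(8561720/4552469))/309594 = -6756683/4552469.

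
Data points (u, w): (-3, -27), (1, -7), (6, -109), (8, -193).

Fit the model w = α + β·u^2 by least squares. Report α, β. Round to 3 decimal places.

The normal equations are: 4·α + 110·β = -336;  110·α + 5474·β = -16526.
det = 4·5474 − 110² = 9796.
α = ((-336)·5474 − 110·(-16526))/9796 = -5351/2449; β = (4·(-16526) − 110·(-336))/9796 = -7286/2449.

α = -2.185, β = -2.975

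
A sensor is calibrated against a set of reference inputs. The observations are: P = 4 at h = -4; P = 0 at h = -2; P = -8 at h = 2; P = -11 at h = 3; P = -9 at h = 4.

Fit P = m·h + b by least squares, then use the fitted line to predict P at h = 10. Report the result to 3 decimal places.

P̂ = -22.047

Normal-equation sums: Σh·h = 49, Σh = 3, Σ1 = 5.
Moment sums: Σh·P = -101, ΣP = -24.
So AᵀA·[m, b]ᵀ = AᵀP: [[49, 3]; [3, 5]]·[m, b]ᵀ = [-101, -24]ᵀ.
Eliminating b: 5·(row 1) − 3·(row 2) gives 236·m = 5·(-101) − 3·(-24) = -433, so m = -433/236.
Then b = ((-24) − 3·(-433/236))/5 = -873/236.
At h = 10: P̂ = (-433/236)·(10) + (-873/236)·(1) = -5203/236.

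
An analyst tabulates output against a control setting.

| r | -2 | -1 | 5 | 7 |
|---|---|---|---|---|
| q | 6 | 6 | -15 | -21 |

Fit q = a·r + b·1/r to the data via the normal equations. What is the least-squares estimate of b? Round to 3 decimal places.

The normal equations are: 79·a + 4·b = -240;  4·a + (6421/4900)·b = -15.
Eliminating b: (6421/4900)·(row 1) − 4·(row 2) gives (428859/4900)·a = (6421/4900)·(-240) − 4·(-15) = -62352/245, so a = -138560/47651.
Then b = ((-15) − 4·(-138560/47651))/(6421/4900) = -122500/47651.

b = -2.571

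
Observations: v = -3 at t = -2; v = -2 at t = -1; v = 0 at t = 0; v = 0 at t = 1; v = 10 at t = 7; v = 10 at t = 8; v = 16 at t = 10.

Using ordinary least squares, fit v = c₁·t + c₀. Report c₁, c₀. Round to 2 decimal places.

Entries of XᵀX: Σt·t = 219, Σt = 23, Σ1 = 7.
And Σt·v = 318, Σv = 31.
Δ = 219·7 − 23² = 1004.
c₁ = (318·7 − 23·31)/1004 = 1513/1004; c₀ = (219·31 − 23·318)/1004 = -525/1004.

c₁ = 1.51, c₀ = -0.52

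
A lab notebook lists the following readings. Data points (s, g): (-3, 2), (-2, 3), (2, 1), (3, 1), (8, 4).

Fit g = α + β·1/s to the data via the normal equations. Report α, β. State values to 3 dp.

α = 2.238, β = -1.509

Normal-equation sums: Σ1 = 5, Σ1/s = 1/8, Σ1/s·1/s = 425/576.
Moment sums: Σg = 11, Σ1/s·g = -5/6.
So MᵀM·[α, β]ᵀ = Mᵀg: [[5, 1/8]; [1/8, 425/576]]·[α, β]ᵀ = [11, -5/6]ᵀ.
Δ = 5·(425/576) − (1/8)² = 529/144.
α = (11·(425/576) − (1/8)·(-5/6))/(529/144) = 4735/2116; β = (5·(-5/6) − (1/8)·11)/(529/144) = -798/529.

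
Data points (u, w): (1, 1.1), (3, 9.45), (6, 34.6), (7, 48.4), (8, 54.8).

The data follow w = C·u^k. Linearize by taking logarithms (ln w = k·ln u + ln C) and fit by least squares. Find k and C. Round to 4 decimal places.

k = 1.9065, C = 1.1237

Taking logs, ln w = k·ln u + ln C, so regress ln w on ln u.
XᵀX = [[12.5280, 6.9157]; [6.9157, 5]], rhs = [24.6918, 13.7684]ᵀ  (here Σln u = 6.9157, Σ(ln u)² = 12.5280, Σln w = 13.7684, Σln u·ln w = 24.6918).
Slope k = (n·Σln u·ln w − Σln u·Σln w)/(n·Σ(ln u)² − (Σln u)²) = (5·24.6918 − 6.9157·13.7684)/14.8127 = 1.90653; ln C = (Σln w − k·Σln u)/n = 0.11667, so C = exp(0.11667) = 1.12375.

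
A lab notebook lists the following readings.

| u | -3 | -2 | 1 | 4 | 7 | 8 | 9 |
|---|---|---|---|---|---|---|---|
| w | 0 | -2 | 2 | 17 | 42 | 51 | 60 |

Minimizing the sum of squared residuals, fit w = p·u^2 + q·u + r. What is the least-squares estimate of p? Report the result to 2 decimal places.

Setting ∂/∂p … = 0 gives: 13412·p + 1614·q + 224·r = 10448;  1614·p + 224·q + 24·r = 1316;  224·p + 24·q + 7·r = 170.
Solving the 3×3 system (Gaussian elimination) gives p = 156566/296009, q = 85244/42287, r = 132822/296009.

p = 0.53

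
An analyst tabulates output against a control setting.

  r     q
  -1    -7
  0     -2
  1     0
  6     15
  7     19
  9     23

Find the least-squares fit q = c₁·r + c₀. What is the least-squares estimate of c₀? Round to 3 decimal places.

c₀ = -2.958

Compute the Gram sums: Σr·r = 168, Σr = 22, Σ1 = 6.
And Σr·q = 437, Σq = 48.
Eliminating c₀: 6·(row 1) − 22·(row 2) gives 524·c₁ = 6·437 − 22·48 = 1566, so c₁ = 783/262.
Then c₀ = (48 − 22·(783/262))/6 = -775/262.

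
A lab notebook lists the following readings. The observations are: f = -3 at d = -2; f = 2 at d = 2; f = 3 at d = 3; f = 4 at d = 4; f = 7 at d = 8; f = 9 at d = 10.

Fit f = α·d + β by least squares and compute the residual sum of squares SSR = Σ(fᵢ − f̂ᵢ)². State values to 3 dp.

Sums needed: Σd·d = 197, Σd = 25, Σ1 = 6.
And Σd·f = 181, Σf = 22.
Normal equations: [[197, 25]; [25, 6]]·[α, β]ᵀ = [181, 22]ᵀ.
det = 197·6 − 25² = 557.
α = (181·6 − 25·22)/557 = 536/557; β = (197·22 − 25·181)/557 = -191/557.
Residuals: -408/557, 233/557, 254/557, 275/557, -198/557, -156/557; SSR = 762/557.

SSR = 1.368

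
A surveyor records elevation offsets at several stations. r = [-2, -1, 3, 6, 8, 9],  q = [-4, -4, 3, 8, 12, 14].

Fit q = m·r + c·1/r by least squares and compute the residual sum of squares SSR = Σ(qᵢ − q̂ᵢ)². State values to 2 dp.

Compute the Gram sums: Σr·r = 195, Σr·1/r = 6, Σ1/r·1/r = 7345/5184.
For Mᵀq: Σr·q = 291, Σ1/r·q = 205/18.
Eliminating c: (7345/5184)·(row 1) − 6·(row 2) gives (415217/1728)·m = (7345/5184)·291 − 6·(205/18) = 594385/1728, so m = 54035/37747.
Then c = ((205/18) − 6·(54035/37747))/(7345/5184) = 74592/37747.
Residuals: -5622/37747, -22361/37747, -73728/37747, -34666/37747, 11360/37747, 33855/37747; SSR = 223710/37747.

SSR = 5.93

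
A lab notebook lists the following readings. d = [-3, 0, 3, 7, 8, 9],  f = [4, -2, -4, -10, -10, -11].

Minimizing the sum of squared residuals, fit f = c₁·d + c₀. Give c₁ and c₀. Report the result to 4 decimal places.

c₁ = -1.2155, c₀ = -0.6379

Forming MᵀM = [[212, 24]; [24, 6]] and Mᵀf = [-273, -33]ᵀ gives MᵀM·[c₁, c₀]ᵀ = Mᵀf.
Δ = 212·6 − 24² = 696.
c₁ = ((-273)·6 − 24·(-33))/696 = -141/116; c₀ = (212·(-33) − 24·(-273))/696 = -37/58.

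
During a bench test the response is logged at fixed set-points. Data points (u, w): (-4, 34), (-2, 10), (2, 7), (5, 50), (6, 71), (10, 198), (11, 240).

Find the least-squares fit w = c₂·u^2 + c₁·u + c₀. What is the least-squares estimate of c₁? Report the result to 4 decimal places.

c₁ = -0.3391

Forming XᵀX = [[26850, 2608, 306]; [2608, 306, 28]; [306, 28, 7]] and Xᵀw = [53258, 5154, 610]ᵀ gives XᵀX·[c₂, c₁, c₀]ᵀ = Xᵀw.
Row-reducing yields c₂ = 2454773/1222181, c₁ = -414467/1222181, c₀ = 853564/1222181.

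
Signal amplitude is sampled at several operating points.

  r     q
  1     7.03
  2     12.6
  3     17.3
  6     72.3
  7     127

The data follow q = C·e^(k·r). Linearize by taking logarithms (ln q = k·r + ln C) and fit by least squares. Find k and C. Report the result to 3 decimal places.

k = 0.471, C = 4.495

Taking logs, ln q = k·r + ln C, so regress ln q on r.
Over the data: Σr = 19.0000, Σ(r)² = 99.0000, Σln q = 16.4596, Σr·ln q = 75.1640.
Normal system: [[99.0000, 19.0000]; [19.0000, 5]]·[k, ln C]ᵀ = [75.1640, 16.4596]ᵀ.
Δ = 99.0000·5 − (19.0000)² = 134.0000; k = (75.1640·5 − 19.0000·16.4596)/134.0000 = 0.47080, ln C = (99.0000·16.4596 − 19.0000·75.1640)/134.0000 = 1.50288, so C = exp(1.50288) = 4.49460.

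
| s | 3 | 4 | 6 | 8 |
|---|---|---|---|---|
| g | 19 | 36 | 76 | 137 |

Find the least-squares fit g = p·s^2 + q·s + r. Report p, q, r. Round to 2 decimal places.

p = 2.16, q = -0.37, r = 1.46

MᵀM·[p, q, r]ᵀ = Mᵀg reads: 5729·p + 819·q + 125·r = 12251;  819·p + 125·q + 21·r = 1753;  125·p + 21·q + 4·r = 268.
(Σs^2·s^2 = 5729, Σs^2·s = 819, Σs^2 = 125, Σs·s = 125, Σs = 21, Σ1 = 4, Σs^2·g = 12251, Σs·g = 1753, Σg = 268.)
Inverting the 3×3 Gram matrix, [p, q, r]ᵀ = [1719/796, -295/796, 581/398]ᵀ.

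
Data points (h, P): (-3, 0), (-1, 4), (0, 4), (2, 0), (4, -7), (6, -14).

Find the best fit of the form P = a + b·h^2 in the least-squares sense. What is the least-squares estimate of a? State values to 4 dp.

Normal-equation sums: Σ1 = 6, Σh^2 = 66, Σh^2·h^2 = 1650.
Right-hand side: ΣP = -13, Σh^2·P = -612.
So MᵀM·[a, b]ᵀ = MᵀP: [[6, 66]; [66, 1650]]·[a, b]ᵀ = [-13, -612]ᵀ.
Eliminating b: 1650·(row 1) − 66·(row 2) gives 5544·a = 1650·(-13) − 66·(-612) = 18942, so a = 41/12.
Then b = ((-612) − 66·(41/12))/1650 = -67/132.

a = 3.4167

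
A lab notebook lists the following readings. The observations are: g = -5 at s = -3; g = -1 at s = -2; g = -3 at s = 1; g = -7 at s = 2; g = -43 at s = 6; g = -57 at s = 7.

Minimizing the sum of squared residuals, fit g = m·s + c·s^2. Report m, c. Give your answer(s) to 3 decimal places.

m = -1.360, c = -0.970

From the data, Σs·s = 103, Σs·s^2 = 533, Σs^2·s^2 = 3811.
Right-hand side: Σs·g = -657, Σs^2·g = -4421.
Normal equations: [[103, 533]; [533, 3811]]·[m, c]ᵀ = [-657, -4421]ᵀ.
Determinant 103·3811 − 533² = 108444.
m = ((-657)·3811 − 533·(-4421))/108444 = -10531/7746; c = (103·(-4421) − 533·(-657))/108444 = -7513/7746.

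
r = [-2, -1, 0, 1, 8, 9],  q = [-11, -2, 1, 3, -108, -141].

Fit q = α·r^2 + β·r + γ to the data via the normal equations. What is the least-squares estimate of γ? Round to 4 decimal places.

γ = 2.0890

MᵀM·[α, β, γ]ᵀ = Mᵀq reads: 10675·α + 1233·β + 151·γ = -18376;  1233·α + 151·β + 15·γ = -2106;  151·α + 15·β + 6·γ = -258.
Inverting the 3×3 Gram matrix, [α, β, γ]ᵀ = [-59301/29048, 73065/29048, 30341/14524]ᵀ.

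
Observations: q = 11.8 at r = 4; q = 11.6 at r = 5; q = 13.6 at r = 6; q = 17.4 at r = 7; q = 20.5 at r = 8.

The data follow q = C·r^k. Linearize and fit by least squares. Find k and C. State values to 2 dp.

Taking logs, ln q = k·ln r + ln C, so regress ln q on ln r.
AᵀA = [[15.8331, 8.8128]; [8.8128, 5]], rhs = [23.8821, 13.4061]ᵀ  (here Σln r = 8.8128, Σ(ln r)² = 15.8331, Σln q = 13.4061, Σln r·ln q = 23.8821).
Δ = 15.8331·5 − (8.8128)² = 1.4995; k = (23.8821·5 − 8.8128·13.4061)/1.4995 = 0.84354, ln C = (15.8331·13.4061 − 8.8128·23.8821)/1.4995 = 1.19441, so C = exp(1.19441) = 3.30162.

k = 0.84, C = 3.30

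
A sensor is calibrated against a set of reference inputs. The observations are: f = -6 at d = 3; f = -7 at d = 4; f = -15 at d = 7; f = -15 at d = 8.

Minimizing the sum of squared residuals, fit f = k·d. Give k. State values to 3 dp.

The normal system MᵀM·[k]ᵀ = Mᵀf is [[138]]·[k]ᵀ = [-271]ᵀ.
Hence k = -271 / 138 ≈ -1.96377.

k = -1.964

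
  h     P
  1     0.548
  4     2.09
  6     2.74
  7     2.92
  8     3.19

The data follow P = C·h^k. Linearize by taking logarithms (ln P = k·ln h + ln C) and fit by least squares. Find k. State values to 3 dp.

k = 0.860

With ln Pᵢ as the transformed response and ln hᵢ as the regressor:
AᵀA = [[13.2429, 7.2034]; [7.2034, 5]], rhs = [7.3253, 3.3752]ᵀ  (here Σln h = 7.2034, Σ(ln h)² = 13.2429, Σln P = 3.3752, Σln h·ln P = 7.3253).
Solving (det = 14.3252): k = 0.85956, ln C = -0.56331.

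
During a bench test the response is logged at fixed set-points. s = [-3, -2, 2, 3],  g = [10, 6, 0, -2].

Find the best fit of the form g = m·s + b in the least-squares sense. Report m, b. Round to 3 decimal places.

Setting ∂/∂m … = 0 gives: 26·m + 0·b = -48;  0·m + 4·b = 14.
(Σs·s = 26, Σs = 0, Σ1 = 4, Σs·g = -48, Σg = 14.)
Determinant 26·4 − 0² = 104.
m = ((-48)·4 − 0·14)/104 = -24/13; b = (26·14 − 0·(-48))/104 = 7/2.

m = -1.846, b = 3.500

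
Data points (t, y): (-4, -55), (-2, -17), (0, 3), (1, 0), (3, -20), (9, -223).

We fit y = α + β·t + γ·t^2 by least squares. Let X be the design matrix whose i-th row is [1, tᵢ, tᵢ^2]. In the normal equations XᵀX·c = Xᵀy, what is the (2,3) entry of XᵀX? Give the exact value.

685

Row 2 ↔ basis t, column 3 ↔ basis t^2, so (XᵀX)_{2,3} = Σᵢ (t)·(t^2) = (-4)·(16) + (-2)·(4) + (0)·(0) + (1)·(1) + (3)·(9) + (9)·(81) = 685.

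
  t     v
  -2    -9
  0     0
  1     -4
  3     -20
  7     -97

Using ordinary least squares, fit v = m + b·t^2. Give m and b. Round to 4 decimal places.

MᵀM·[m, b]ᵀ = Mᵀv reads: 5·m + 63·b = -130;  63·m + 2499·b = -4973.
(Σ1 = 5, Σt^2 = 63, Σt^2·t^2 = 2499, Σv = -130, Σt^2·v = -4973.)
Eliminating b: 2499·(row 1) − 63·(row 2) gives 8526·m = 2499·(-130) − 63·(-4973) = -11571, so m = -19/14.
Then b = ((-4973) − 63·(-19/14))/2499 = -575/294.

m = -1.3571, b = -1.9558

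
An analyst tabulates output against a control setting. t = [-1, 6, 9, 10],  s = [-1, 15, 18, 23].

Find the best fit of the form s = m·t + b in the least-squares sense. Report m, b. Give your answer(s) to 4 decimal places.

From the data, Σt·t = 218, Σt = 24, Σ1 = 4.
Right-hand side: Σt·s = 483, Σs = 55.
Normal equations: [[218, 24]; [24, 4]]·[m, b]ᵀ = [483, 55]ᵀ.
Determinant 218·4 − 24² = 296.
m = (483·4 − 24·55)/296 = 153/74; b = (218·55 − 24·483)/296 = 199/148.

m = 2.0676, b = 1.3446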